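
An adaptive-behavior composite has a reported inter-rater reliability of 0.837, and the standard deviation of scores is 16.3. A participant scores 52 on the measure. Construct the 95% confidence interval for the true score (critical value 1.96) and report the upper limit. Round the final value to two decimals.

SEM = 16.300 × √(1 − 0.837) = 16.300 × √0.163 ≈ 16.300 × 0.404 ≈ 6.581
Margin = 1.96 × 6.581 ≈ 12.898
Upper limit = 52 + 12.898 ≈ 64.898

64.90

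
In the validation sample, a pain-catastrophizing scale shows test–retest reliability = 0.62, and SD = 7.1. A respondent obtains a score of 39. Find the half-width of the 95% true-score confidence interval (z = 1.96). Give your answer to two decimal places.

The standard error of measurement is 7.100*√(1 − 0.620) ≈ 7.100*0.616 ≈ 4.377.
1.96 * SEM ≈ 8.578

8.58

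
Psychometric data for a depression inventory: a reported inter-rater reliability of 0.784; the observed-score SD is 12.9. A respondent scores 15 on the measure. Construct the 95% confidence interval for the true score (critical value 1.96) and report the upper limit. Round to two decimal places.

26.75

SEM = 12.9000*√(1 − 0.7840) ≈ 5.9954
Margin = 1.96 * 5.9954 ≈ 11.7509
Upper bound: 15 + 11.7509 = 26.7509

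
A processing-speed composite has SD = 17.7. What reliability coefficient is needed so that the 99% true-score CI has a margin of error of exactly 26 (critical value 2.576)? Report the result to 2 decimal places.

0.67

SEM needed = half-width / z = 26/2.576 ≈ 10.0932
r = 1 − (10.0932/17.7)² ≈ 1 − 0.3252 ≈ 0.6748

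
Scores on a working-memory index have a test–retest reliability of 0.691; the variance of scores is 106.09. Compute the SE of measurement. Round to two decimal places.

5.73

σ = 106.09^(1/2) = 10.3000
SEM = 10.3000 * √(1 − 0.6910) = 10.3000 * √0.3090 ≃ 10.3000 * 0.5559 ≃ 5.7255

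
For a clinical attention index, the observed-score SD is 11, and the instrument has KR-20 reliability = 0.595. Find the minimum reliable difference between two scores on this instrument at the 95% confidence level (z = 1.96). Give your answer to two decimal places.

19.40

SEM = 11.0000*√(1 − 0.5950) ≃ 7.0004
SE_diff = SEM * √2 ≃ 7.0004 * 1.4142 ≃ 9.9000
Smallest detectable difference = 1.96*9.9000 ≃ 19.4040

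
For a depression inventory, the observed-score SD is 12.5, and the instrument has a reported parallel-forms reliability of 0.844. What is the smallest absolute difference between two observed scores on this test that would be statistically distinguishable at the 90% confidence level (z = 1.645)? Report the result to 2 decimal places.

11.49

SEM = 12.500 × √(1 − 0.844) = 12.500 × √0.156 ≈ 12.500 × 0.395 ≈ 4.937
Standard error of the difference = 4.937·√2 ≈ 6.982
Minimum reliable difference = 1.645 × SE_diff ≈ 1.645 × 6.982 ≈ 11.486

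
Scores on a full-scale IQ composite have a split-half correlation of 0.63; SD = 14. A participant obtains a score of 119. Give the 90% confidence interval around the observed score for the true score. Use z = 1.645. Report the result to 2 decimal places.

[108.03, 129.97]

Full-length reliability (Spearman-Brown) = 2(0.63)/(1+0.63) ≈ 0.7730
SEM = 14.0000·√(1 − 0.7730) ≈ 6.6701
1.645 · SEM ≈ 10.9724
90% CI: 119 ± 10.9724 = [108.0276, 129.9724]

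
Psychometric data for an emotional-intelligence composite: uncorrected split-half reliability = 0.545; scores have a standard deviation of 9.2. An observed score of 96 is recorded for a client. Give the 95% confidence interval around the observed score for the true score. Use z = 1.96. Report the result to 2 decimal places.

Spearman-Brown: r = 2(0.545) / (1 + 0.545) = 1.090 / 1.545 ≈ 0.706
SEM = 9.200 · √(1 − 0.706) = 9.200 · √0.294 ≈ 9.200 · 0.543 ≈ 4.993
Margin = 1.96 · 4.993 ≈ 9.786
95% CI: 96 ± 9.786 = [86.214, 105.786]

[86.21, 105.79]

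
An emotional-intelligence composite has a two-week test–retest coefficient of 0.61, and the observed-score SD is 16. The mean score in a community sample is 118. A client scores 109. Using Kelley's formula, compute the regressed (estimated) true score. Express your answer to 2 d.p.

T̂ = 0.610(109) + 0.390(118) ≈ 112.510

112.51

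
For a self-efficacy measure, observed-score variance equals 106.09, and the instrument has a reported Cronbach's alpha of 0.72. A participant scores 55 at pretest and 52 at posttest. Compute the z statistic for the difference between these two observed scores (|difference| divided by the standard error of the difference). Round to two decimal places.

σ = 106.09^(1/2) = 10.3000
SEM = 10.3000 * √(1 − 0.7200) = 10.3000 * √0.2800 ≃ 10.3000 * 0.5292 ≃ 5.4502
Standard error of the difference = 5.4502·√2 ≃ 7.7078
z = |55 − 52| / 7.7078 = 3 / 7.7078 ≃ 0.3892

0.39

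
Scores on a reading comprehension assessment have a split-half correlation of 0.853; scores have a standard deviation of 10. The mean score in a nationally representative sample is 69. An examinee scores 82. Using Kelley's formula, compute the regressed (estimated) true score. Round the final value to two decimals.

Spearman-Brown: r = 2(0.853) / (1 + 0.853) = 1.7060 / 1.8530 ≈ 0.9207
Estimated true score = 0.9207·82 + (1 − 0.9207)·69 ≈ 80.9687

80.97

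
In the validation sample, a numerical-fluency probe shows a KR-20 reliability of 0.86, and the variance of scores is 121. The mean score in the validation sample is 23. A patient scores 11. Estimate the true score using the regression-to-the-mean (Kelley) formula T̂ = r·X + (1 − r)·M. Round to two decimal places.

T̂ = 0.860(11) + 0.140(23) ≃ 12.680

12.68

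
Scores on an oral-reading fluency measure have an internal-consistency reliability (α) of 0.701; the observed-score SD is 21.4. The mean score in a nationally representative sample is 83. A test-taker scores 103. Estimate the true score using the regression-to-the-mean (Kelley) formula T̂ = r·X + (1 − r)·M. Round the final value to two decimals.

T̂ = 0.7010(103) + 0.2990(83) ≈ 97.0200

97.02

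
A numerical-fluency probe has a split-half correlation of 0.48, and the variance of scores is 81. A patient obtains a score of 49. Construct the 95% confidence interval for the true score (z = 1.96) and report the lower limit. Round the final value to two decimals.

σ = 81^(1/2) = 9.00000
r_full = 2·0.48 / (1 + 0.48) ≈ 0.64865
SEM = 9.00000*√(1 − 0.64865) ≈ 5.33474
Margin = 1.96 * 5.33474 ≈ 10.45609
Lower limit = 49 − 10.45609 ≈ 38.54391

38.54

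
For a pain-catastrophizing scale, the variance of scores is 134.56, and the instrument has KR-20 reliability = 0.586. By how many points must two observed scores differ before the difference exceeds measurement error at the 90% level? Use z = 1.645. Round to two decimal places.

SD = √134.56 = 11.600
SEM = 11.600*√(1 − 0.586) ≈ 7.464
Standard error of the difference = 7.464·√2 ≈ 10.555
Minimum reliable difference = 1.645 * SE_diff ≈ 1.645 * 10.555 ≈ 17.364

17.36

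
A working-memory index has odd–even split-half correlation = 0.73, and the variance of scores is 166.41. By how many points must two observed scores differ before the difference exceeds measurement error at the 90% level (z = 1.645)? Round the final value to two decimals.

11.86

SD = √166.41 = 12.90000
Spearman-Brown: r = 2(0.73) / (1 + 0.73) = 1.46000 / 1.73000 ≃ 0.84393
SEM = 12.90000 * √(1 − 0.84393) = 12.90000 * √0.15607 ≃ 12.90000 * 0.39506 ≃ 5.09622
SE_diff = SEM * √2 ≃ 5.09622 * 1.41421 ≃ 7.20715
Minimum reliable difference = 1.645 * SE_diff ≃ 1.645 * 7.20715 ≃ 11.85576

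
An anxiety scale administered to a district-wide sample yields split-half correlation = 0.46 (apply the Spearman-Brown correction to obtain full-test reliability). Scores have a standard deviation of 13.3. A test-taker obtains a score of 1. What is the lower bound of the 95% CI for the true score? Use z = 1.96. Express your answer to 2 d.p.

Spearman-Brown: r = 2(0.46) / (1 + 0.46) = 0.920 / 1.460 ≃ 0.630
The standard error of measurement is 13.300×√(1 − 0.630) ≃ 13.300×0.608 ≃ 8.089.
Half-width = 1.96×8.089 ≃ 15.854
Lower limit = 1 − 15.854 ≃ -14.854

-14.85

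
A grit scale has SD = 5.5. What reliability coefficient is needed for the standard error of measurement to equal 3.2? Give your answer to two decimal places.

0.66

r = 1 − (3.200/5.5)² ≈ 1 − 0.339 ≈ 0.661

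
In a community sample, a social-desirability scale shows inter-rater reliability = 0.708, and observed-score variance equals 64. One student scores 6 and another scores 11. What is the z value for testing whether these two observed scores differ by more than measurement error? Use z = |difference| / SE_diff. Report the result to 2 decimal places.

0.82

SD = √64 = 8.000
SEM = 8.000 · √(1 − 0.708) = 8.000 · √0.292 ≈ 8.000 · 0.540 ≈ 4.323
Standard error of the difference = 4.323·√2 ≈ 6.114
z = 5 / 6.114 ≈ 0.818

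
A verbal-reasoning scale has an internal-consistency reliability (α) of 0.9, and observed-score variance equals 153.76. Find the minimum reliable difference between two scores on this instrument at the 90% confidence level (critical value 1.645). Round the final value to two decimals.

SD = √153.76 = 12.4000
The standard error of measurement is 12.4000·√(1 − 0.9000) ≈ 12.4000·0.3162 ≈ 3.9212.
SE_diff = √2 · SEM ≈ 5.5454
Smallest detectable difference = 1.645·5.5454 ≈ 9.1223

9.12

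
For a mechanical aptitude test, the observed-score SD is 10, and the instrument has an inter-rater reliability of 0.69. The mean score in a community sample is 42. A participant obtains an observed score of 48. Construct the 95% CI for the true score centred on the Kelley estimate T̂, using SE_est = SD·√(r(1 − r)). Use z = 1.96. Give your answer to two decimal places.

[37.08, 55.20]

T̂ = 0.69000(48) + 0.31000(42) ≈ 46.14000
SE_est = SD · √(r(1 − r)) = 10.00000 · √0.21390 ≈ 10.00000 · 0.46249 ≈ 4.62493
95% CI: 46.14000 ± 9.06487 ≈ (37.07513, 55.20487)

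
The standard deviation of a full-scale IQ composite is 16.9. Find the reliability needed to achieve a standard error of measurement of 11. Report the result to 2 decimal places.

Required reliability = 1 − (SEM/SD)² = 1 − 0.42365 ≈ 0.57635

0.58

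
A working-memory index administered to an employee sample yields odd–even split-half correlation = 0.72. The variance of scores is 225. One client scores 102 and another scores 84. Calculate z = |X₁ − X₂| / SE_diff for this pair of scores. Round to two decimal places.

2.10

σ = 225^(1/2) = 15.0000
r_full = 2·0.72 / (1 + 0.72) ≈ 0.8372
SEM = 15.0000 · √(1 − 0.8372) = 15.0000 · √0.1628 ≈ 15.0000 · 0.4035 ≈ 6.0521
SE_diff = √2 · SEM ≈ 8.5590
z = 18 / 8.5590 ≈ 2.1031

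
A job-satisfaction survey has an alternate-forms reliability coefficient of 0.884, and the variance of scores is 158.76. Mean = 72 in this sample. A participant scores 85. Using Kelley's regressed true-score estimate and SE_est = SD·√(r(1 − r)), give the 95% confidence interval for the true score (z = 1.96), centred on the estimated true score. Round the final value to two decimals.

[75.58, 91.40]

SD = √158.76 = 12.600
Estimated true score = 0.884*85 + (1 − 0.884)*72 ≈ 83.492
SE_est = SD * √(r(1 − r)) = 12.600 * √0.103 ≈ 12.600 * 0.320 ≈ 4.035
CI = 83.492 ± 1.96 * 4.035 → [75.584, 91.400]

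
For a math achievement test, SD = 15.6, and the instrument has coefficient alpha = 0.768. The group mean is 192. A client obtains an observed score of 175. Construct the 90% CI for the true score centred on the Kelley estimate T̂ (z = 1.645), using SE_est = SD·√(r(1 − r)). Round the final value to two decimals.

T̂ = 0.768(175) + 0.232(192) ≈ 178.944
SE_est = 15.600×√(0.768×0.232) ≈ 6.585
CI = 178.944 ± 1.645 × 6.585 → [168.112, 189.776]

[168.11, 189.78]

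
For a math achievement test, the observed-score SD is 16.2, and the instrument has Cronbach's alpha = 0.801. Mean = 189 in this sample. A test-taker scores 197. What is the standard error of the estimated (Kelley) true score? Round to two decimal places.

6.47

SE_est = SD · √(r(1 − r)) = 16.20000 · √0.15940 ≈ 16.20000 · 0.39925 ≈ 6.46782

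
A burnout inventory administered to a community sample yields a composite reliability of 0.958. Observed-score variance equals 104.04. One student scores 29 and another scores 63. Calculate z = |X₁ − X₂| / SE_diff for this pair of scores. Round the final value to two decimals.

SD = √104.04 = 10.200
SEM = 10.200 * √(1 − 0.958) = 10.200 * √0.042 ≃ 10.200 * 0.205 ≃ 2.090
Standard error of the difference = 2.090·√2 ≃ 2.956
z = 34 / 2.956 ≃ 11.501

11.50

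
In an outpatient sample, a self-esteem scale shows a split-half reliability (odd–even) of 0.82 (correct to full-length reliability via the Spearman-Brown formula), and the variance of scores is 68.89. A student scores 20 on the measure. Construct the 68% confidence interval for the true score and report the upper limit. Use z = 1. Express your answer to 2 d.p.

22.61

SD = √68.89 = 8.30000
Spearman-Brown: r = 2(0.82) / (1 + 0.82) = 1.64000 / 1.82000 ≈ 0.90110
The standard error of measurement is 8.30000×√(1 − 0.90110) ≈ 8.30000×0.31449 ≈ 2.61023.
1 × SEM ≈ 2.61023
Upper bound: 20 + 2.61023 = 22.61023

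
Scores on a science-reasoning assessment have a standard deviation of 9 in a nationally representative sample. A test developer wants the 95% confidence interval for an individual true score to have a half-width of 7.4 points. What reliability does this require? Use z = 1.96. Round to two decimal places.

SEM needed = half-width / z = 7.4/1.96 ≈ 3.776
r = 1 − (3.776/9)² ≈ 1 − 0.176 ≈ 0.824

0.82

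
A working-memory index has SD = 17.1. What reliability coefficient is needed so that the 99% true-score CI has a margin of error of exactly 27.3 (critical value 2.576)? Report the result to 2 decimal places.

0.62

SEM needed = half-width / z = 27.3/2.576 ≈ 10.5978
Required reliability = 1 − (SEM/SD)² = 1 − 0.3841 ≈ 0.6159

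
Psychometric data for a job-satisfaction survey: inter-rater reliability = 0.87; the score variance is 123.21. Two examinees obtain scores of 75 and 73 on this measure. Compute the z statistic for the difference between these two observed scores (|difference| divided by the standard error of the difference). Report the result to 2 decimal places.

0.35

σ = 123.21^(1/2) = 11.100
SEM = 11.100*√(1 − 0.870) ≈ 4.002
SE_diff = √2 * SEM ≈ 5.660
z = |75 − 73| / 5.660 = 2 / 5.660 ≈ 0.353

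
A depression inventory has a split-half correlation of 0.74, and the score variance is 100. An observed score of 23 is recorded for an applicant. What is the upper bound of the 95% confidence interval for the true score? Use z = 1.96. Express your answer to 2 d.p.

30.58

σ = 100^(1/2) = 10.000
Full-length reliability (Spearman-Brown) = 2(0.74)/(1+0.74) ≈ 0.851
SEM = 10.000 × √(1 − 0.851) = 10.000 × √0.149 ≈ 10.000 × 0.387 ≈ 3.866
1.96 × SEM ≈ 7.576
Upper bound: 23 + 7.576 = 30.576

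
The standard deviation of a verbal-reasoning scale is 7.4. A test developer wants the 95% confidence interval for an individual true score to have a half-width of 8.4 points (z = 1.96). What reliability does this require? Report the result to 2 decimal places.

0.66

SEM needed = half-width / z = 8.4/1.96 ≃ 4.28571
Required reliability = 1 − (SEM/SD)² = 1 − 0.33542 ≃ 0.66458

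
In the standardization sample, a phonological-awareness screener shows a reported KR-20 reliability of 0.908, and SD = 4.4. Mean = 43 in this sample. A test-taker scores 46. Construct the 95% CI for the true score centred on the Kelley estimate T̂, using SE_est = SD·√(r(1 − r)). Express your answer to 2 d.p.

Estimated true score = 0.908*46 + (1 − 0.908)*43 ≈ 45.724
SE_est = SD * √(r(1 − r)) = 4.400 * √0.084 ≈ 4.400 * 0.289 ≈ 1.272
CI = 45.724 ± 1.96 * 1.272 → [43.231, 48.217]

[43.23, 48.22]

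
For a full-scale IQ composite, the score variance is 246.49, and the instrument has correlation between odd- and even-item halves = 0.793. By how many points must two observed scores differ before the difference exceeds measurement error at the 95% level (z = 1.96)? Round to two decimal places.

SD = √246.49 ≈ 15.7000
Full-length reliability (Spearman-Brown) = 2(0.793)/(1+0.793) ≈ 0.8846
SEM = 15.7000*√(1 − 0.8846) ≈ 5.3345
SE_diff = SEM * √2 ≈ 5.3345 * 1.4142 ≈ 7.5441
Minimum reliable difference = 1.96 * SE_diff ≈ 1.96 * 7.5441 ≈ 14.7865

14.79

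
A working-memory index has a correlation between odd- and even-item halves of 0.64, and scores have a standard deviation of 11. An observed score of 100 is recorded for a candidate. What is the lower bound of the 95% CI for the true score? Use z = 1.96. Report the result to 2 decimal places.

r_full = 2·0.64 / (1 + 0.64) ≈ 0.780
SEM = 11.000×√(1 − 0.780) ≈ 5.154
Margin = 1.96 × 5.154 ≈ 10.101
Lower bound: 100 − 10.101 = 89.899

89.90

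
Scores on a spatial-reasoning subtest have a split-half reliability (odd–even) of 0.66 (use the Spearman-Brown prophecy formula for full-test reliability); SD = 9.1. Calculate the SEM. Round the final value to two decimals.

4.12

Full-length reliability (Spearman-Brown) = 2(0.66)/(1+0.66) ≈ 0.795
SEM = 9.100×√(1 − 0.795) ≈ 4.118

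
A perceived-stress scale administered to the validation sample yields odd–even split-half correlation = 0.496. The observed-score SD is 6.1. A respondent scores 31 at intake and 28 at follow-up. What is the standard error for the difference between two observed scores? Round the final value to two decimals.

5.01

Spearman-Brown: r = 2(0.496) / (1 + 0.496) = 0.99200 / 1.49600 ≃ 0.66310
SEM = 6.10000×√(1 − 0.66310) ≃ 3.54062
SE_diff = SEM × √2 ≃ 3.54062 × 1.41421 ≃ 5.00719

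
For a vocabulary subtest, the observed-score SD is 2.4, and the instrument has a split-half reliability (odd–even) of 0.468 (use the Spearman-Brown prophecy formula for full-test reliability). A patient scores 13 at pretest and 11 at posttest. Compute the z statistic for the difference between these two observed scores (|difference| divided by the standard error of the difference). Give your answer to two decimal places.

0.98

r_full = 2·0.468 / (1 + 0.468) ≈ 0.6376
SEM = 2.4000*√(1 − 0.6376) ≈ 1.4448
SE_diff = √2 * SEM ≈ 2.0432
z = |13 − 11| / 2.0432 = 2 / 2.0432 ≈ 0.9788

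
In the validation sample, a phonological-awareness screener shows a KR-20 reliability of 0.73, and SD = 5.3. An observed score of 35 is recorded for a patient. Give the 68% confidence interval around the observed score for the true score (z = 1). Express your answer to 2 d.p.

The standard error of measurement is 5.3000×√(1 − 0.7300) ≈ 5.3000×0.5196 ≈ 2.7540.
1 × SEM ≈ 2.7540
Interval: (32.2460, 37.7540)

[32.25, 37.75]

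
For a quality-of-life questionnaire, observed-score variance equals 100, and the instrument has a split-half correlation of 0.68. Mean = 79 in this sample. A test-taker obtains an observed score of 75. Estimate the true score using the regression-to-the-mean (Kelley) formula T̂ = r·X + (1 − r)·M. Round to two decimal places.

75.76

Spearman-Brown: r = 2(0.68) / (1 + 0.68) = 1.360 / 1.680 ≈ 0.810
T̂ = 0.810(75) + 0.190(79) ≈ 75.762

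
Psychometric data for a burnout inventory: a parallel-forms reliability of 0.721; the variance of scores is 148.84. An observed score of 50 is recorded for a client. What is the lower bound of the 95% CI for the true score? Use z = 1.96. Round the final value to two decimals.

SD = √148.84 ≈ 12.2000
SEM = 12.2000×√(1 − 0.7210) ≈ 6.4441
Half-width = 1.96×6.4441 ≈ 12.6304
Lower bound: 50 − 12.6304 = 37.3696

37.37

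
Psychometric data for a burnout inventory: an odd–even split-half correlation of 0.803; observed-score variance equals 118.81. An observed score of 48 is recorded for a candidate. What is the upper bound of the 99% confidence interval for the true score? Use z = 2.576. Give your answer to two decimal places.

SD = √118.81 ≈ 10.9000
Spearman-Brown: r = 2(0.803) / (1 + 0.803) = 1.6060 / 1.8030 ≈ 0.8907
SEM = 10.9000*√(1 − 0.8907) ≈ 3.6030
Margin = 2.576 * 3.6030 ≈ 9.2813
Upper bound: 48 + 9.2813 = 57.2813

57.28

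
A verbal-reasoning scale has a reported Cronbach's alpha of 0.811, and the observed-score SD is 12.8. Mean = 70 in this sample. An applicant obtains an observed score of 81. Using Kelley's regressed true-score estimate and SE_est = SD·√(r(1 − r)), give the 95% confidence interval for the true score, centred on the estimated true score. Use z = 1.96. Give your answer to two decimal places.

T̂ = r·X + (1 − r)·M = 0.8110·81 + 0.1890·70 = 65.6910 + 13.2300 ≈ 78.9210
SE_est = SD · √(r(1 − r)) = 12.8000 · √0.1533 ≈ 12.8000 · 0.3915 ≈ 5.0113
95% CI: 78.9210 ± 9.8222 ≈ (69.0988, 88.7432)

[69.10, 88.74]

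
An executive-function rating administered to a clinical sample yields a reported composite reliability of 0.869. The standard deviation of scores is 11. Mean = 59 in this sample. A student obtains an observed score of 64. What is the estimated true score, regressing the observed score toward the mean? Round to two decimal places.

T̂ = 0.8690(64) + 0.1310(59) ≈ 63.3450

63.35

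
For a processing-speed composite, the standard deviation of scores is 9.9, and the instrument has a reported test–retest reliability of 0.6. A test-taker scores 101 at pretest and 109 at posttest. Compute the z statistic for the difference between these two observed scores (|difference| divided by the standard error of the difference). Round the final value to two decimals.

0.90

SEM = 9.9000·√(1 − 0.6000) ≃ 6.2613
SE_diff = √2 · SEM ≃ 8.8548
z = 8 / 8.8548 ≃ 0.9035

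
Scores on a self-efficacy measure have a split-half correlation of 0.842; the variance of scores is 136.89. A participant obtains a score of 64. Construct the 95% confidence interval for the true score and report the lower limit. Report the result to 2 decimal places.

SD = √136.89 = 11.7000
Spearman-Brown: r = 2(0.842) / (1 + 0.842) = 1.6840 / 1.8420 ≃ 0.9142
SEM = 11.7000 · √(1 − 0.9142) = 11.7000 · √0.0858 ≃ 11.7000 · 0.2929 ≃ 3.4266
Half-width = 1.96·3.4266 ≃ 6.7162
Lower limit = 64 − 6.7162 ≃ 57.2838

57.28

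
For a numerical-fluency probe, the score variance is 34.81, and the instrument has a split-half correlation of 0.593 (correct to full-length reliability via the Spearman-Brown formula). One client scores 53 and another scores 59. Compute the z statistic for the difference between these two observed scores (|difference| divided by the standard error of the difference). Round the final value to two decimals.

SD = √34.81 ≈ 5.900
r_full = 2·0.593 / (1 + 0.593) ≈ 0.745
SEM = 5.900 · √(1 − 0.745) = 5.900 · √0.255 ≈ 5.900 · 0.505 ≈ 2.982
SE_diff = √2 · SEM ≈ 4.218
z = 6 / 4.218 ≈ 1.423

1.42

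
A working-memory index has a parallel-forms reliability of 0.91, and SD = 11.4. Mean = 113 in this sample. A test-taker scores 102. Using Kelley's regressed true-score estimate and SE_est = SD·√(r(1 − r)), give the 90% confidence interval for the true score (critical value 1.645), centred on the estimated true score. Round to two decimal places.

T̂ = r·X + (1 − r)·M = 0.91000·102 + 0.09000·113 = 92.82000 + 10.17000 ≈ 102.99000
SE_est = 11.40000·√(0.91000·0.09000) ≈ 3.26247
90% CI: 102.99000 ± 5.36677 ≈ (97.62323, 108.35677)

[97.62, 108.36]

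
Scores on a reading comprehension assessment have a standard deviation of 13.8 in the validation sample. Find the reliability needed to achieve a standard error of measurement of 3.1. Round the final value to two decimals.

0.95

r = 1 − (3.10000/13.8)² ≈ 1 − 0.05046 ≈ 0.94954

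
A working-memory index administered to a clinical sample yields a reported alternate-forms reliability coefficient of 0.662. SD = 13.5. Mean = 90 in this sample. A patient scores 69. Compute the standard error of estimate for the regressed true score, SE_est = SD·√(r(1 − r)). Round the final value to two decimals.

SE_est = SD * √(r(1 − r)) = 13.500 * √0.224 ≈ 13.500 * 0.473 ≈ 6.386

6.39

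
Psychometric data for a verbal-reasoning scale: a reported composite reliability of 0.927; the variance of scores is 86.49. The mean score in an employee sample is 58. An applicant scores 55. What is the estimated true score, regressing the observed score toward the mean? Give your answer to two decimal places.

55.22

T̂ = 0.9270(55) + 0.0730(58) ≈ 55.2190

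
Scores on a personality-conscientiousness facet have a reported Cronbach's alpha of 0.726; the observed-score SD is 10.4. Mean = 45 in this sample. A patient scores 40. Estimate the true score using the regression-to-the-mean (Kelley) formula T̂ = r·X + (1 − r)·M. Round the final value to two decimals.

41.37

Estimated true score = 0.72600·40 + (1 − 0.72600)·45 ≃ 41.37000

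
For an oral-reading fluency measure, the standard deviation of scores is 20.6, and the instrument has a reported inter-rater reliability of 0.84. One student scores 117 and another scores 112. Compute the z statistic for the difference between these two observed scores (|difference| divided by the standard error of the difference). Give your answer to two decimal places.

SEM = 20.60000 * √(1 − 0.84000) = 20.60000 * √0.16000 ≈ 20.60000 * 0.40000 ≈ 8.24000
Standard error of the difference = 8.24000·√2 ≈ 11.65312
z = |117 − 112| / 11.65312 = 5 / 11.65312 ≈ 0.42907

0.43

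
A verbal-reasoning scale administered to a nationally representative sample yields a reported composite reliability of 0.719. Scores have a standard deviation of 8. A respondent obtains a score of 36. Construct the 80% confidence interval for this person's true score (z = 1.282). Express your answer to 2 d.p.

SEM = 8.00000 * √(1 − 0.71900) = 8.00000 * √0.28100 ≃ 8.00000 * 0.53009 ≃ 4.24075
1.282 * SEM ≃ 5.43665
Interval: (30.56335, 41.43665)

[30.56, 41.44]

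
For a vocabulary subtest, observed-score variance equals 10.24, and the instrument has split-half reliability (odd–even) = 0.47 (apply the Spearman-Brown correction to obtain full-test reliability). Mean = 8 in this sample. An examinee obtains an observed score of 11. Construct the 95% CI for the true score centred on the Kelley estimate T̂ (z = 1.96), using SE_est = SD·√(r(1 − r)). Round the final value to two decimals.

σ = 10.24^(1/2) = 3.20000
Spearman-Brown: r = 2(0.47) / (1 + 0.47) = 0.94000 / 1.47000 ≈ 0.63946
T̂ = r·X + (1 − r)·M = 0.63946*11 + 0.36054*8 ≈ 7.03401 + 2.88435 ≈ 9.91837
SE_est = SD * √(r(1 − r)) = 3.20000 * √0.23055 ≈ 3.20000 * 0.48016 ≈ 1.53651
CI = 9.91837 ± 1.96 * 1.53651 → [6.90681, 12.92992]

[6.91, 12.93]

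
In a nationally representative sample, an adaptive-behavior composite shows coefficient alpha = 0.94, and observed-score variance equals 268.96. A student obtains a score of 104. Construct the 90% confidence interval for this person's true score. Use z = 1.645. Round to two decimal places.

SD = √268.96 = 16.400
SEM = 16.400 * √(1 − 0.940) = 16.400 * √0.060 ≈ 16.400 * 0.245 ≈ 4.017
1.645 * SEM ≈ 6.608
90% CI: 104 ± 6.608 = [97.392, 110.608]

[97.39, 110.61]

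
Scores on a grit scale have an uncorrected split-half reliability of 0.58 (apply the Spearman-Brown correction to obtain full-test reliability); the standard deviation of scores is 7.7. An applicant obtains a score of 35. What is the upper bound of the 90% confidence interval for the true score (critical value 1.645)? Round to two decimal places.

Spearman-Brown: r = 2(0.58) / (1 + 0.58) = 1.1600 / 1.5800 ≈ 0.7342
SEM = 7.7000*√(1 − 0.7342) ≈ 3.9700
Half-width = 1.645*3.9700 ≈ 6.5306
Upper bound: 35 + 6.5306 = 41.5306

41.53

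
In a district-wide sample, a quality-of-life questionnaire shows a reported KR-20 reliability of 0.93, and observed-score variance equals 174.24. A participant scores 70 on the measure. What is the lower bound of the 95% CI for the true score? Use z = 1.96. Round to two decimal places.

SD = √174.24 ≈ 13.2000
SEM = 13.2000 * √(1 − 0.9300) = 13.2000 * √0.0700 ≈ 13.2000 * 0.2646 ≈ 3.4924
Half-width = 1.96*3.4924 ≈ 6.8451
Lower bound: 70 − 6.8451 = 63.1549

63.15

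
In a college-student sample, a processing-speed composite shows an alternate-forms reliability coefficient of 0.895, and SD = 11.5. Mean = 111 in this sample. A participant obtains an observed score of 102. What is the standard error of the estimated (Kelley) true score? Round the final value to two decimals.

SE_est = SD * √(r(1 − r)) = 11.5000 * √0.0940 ≃ 11.5000 * 0.3066 ≃ 3.5254

3.53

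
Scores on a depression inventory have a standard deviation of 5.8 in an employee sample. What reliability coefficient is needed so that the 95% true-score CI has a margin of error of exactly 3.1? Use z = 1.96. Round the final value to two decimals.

0.93

SEM needed = half-width / z = 3.1/1.96 ≈ 1.5816
r = 1 − (SEM / SD)² = 1 − (1.5816 / 5.8)² ≈ 1 − 0.0744 ≈ 0.9256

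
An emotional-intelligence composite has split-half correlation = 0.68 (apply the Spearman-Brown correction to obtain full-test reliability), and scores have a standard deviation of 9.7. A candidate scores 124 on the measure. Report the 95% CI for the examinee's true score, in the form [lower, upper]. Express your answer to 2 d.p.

[115.70, 132.30]

Full-length reliability (Spearman-Brown) = 2(0.68)/(1+0.68) ≈ 0.810
SEM = 9.700 × √(1 − 0.810) = 9.700 × √0.190 ≈ 9.700 × 0.436 ≈ 4.233
1.96 × SEM ≈ 8.298
CI = 124 ± 8.298 → [115.702, 132.298]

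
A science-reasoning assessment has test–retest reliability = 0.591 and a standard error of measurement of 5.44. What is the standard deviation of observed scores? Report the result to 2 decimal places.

σ = SEM·(1 − r)^(−1/2) ≈ 5.44*1.5636 ≈ 8.5062

8.51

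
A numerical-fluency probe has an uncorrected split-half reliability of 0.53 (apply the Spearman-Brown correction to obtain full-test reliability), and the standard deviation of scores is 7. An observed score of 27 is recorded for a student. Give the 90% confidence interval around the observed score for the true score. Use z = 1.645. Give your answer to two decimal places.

r_full = 2·0.53 / (1 + 0.53) ≃ 0.6928
The standard error of measurement is 7.0000×√(1 − 0.6928) ≃ 7.0000×0.5542 ≃ 3.8797.
1.645 × SEM ≃ 6.3822
CI = 27 ± 6.3822 → [20.6178, 33.3822]

[20.62, 33.38]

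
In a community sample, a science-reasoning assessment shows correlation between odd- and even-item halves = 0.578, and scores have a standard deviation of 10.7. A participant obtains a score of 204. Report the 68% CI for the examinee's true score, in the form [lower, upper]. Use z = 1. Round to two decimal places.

[198.47, 209.53]

r_full = 2·0.578 / (1 + 0.578) ≈ 0.73257
SEM = 10.70000 * √(1 − 0.73257) = 10.70000 * √0.26743 ≈ 10.70000 * 0.51713 ≈ 5.53333
Margin = 1 * 5.53333 ≈ 5.53333
68% CI: 204 ± 5.53333 = [198.46667, 209.53333]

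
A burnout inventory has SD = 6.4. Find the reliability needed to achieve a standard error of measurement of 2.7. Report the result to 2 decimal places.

0.82

r = 1 − (2.7000/6.4)² ≈ 1 − 0.1780 ≈ 0.8220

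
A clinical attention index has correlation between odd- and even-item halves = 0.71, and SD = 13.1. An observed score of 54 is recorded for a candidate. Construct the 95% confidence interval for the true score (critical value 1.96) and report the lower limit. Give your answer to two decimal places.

43.43

Full-length reliability (Spearman-Brown) = 2(0.71)/(1+0.71) ≈ 0.83041
SEM = 13.10000×√(1 − 0.83041) ≈ 5.39476
1.96 × SEM ≈ 10.57373
Lower limit = 54 − 10.57373 ≈ 43.42627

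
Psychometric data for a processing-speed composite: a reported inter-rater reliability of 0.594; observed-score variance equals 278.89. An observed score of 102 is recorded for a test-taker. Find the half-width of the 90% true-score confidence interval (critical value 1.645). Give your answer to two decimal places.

σ = 278.89^(1/2) = 16.7000
SEM = 16.7000·√(1 − 0.5940) ≈ 10.6409
1.645 · SEM ≈ 17.5043

17.50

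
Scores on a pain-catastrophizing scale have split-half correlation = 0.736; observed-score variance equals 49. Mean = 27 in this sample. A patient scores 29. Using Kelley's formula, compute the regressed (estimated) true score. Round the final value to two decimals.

Full-length reliability (Spearman-Brown) = 2(0.736)/(1+0.736) ≈ 0.848
Estimated true score = 0.848·29 + (1 − 0.848)·27 ≈ 28.696

28.70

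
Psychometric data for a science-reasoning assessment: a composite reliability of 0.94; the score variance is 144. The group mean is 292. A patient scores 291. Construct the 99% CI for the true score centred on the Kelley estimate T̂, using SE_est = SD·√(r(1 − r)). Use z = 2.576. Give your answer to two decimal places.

SD = √144 ≈ 12.000
T̂ = 0.940(291) + 0.060(292) ≈ 291.060
SE_est = 12.000×√(0.940×0.060) ≈ 2.850
99% CI: 291.060 ± 7.341 ≈ (283.719, 298.401)

[283.72, 298.40]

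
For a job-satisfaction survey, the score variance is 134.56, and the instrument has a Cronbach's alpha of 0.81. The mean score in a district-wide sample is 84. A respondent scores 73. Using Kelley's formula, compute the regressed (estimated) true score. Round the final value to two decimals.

T̂ = r·X + (1 − r)·M = 0.810×73 + 0.190×84 = 59.130 + 15.960 ≈ 75.090

75.09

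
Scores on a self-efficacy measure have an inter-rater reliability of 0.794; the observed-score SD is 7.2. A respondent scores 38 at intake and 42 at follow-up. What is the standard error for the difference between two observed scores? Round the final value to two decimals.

The standard error of measurement is 7.2000*√(1 − 0.7940) ≈ 7.2000*0.4539 ≈ 3.2679.
SE_diff = √2 * SEM ≈ 4.6215

4.62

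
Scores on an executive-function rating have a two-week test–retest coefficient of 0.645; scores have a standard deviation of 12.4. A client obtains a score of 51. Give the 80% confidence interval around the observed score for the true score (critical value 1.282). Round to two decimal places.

SEM = 12.400 * √(1 − 0.645) = 12.400 * √0.355 ≃ 12.400 * 0.596 ≃ 7.388
Half-width = 1.282*7.388 ≃ 9.472
80% CI: 51 ± 9.472 = [41.528, 60.472]

[41.53, 60.47]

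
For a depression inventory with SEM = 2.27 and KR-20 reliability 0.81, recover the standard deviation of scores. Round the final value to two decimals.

5.21

SD = 2.27 / √(1 − 0.81) ≃ 5.208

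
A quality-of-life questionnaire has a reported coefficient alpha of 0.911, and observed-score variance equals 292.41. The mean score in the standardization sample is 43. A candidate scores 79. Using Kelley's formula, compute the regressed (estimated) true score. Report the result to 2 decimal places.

75.80

T̂ = 0.911(79) + 0.089(43) ≈ 75.796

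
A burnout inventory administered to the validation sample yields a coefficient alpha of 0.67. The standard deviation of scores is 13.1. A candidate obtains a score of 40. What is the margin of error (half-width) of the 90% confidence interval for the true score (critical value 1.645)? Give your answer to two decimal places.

SEM = 13.100 * √(1 − 0.670) = 13.100 * √0.330 ≈ 13.100 * 0.574 ≈ 7.525
1.645 * SEM ≈ 12.379

12.38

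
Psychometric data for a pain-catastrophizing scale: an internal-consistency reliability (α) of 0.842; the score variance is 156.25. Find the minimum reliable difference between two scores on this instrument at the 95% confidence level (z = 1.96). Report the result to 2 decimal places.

σ = 156.25^(1/2) = 12.500
SEM = 12.500 × √(1 − 0.842) = 12.500 × √0.158 ≈ 12.500 × 0.397 ≈ 4.969
SE_diff = SEM × √2 ≈ 4.969 × 1.414 ≈ 7.027
Minimum reliable difference = 1.96 × SE_diff ≈ 1.96 × 7.027 ≈ 13.772

13.77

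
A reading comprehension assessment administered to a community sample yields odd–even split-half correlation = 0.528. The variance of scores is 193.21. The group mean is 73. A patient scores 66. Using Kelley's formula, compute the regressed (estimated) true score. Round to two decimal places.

r_full = 2·0.528 / (1 + 0.528) ≈ 0.691
T̂ = 0.691(66) + 0.309(73) ≈ 68.162

68.16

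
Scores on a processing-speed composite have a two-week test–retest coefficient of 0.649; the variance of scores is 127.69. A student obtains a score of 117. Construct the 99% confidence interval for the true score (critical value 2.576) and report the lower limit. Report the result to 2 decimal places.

99.75

SD = √127.69 = 11.300
The standard error of measurement is 11.300×√(1 − 0.649) ≈ 11.300×0.592 ≈ 6.695.
2.576 × SEM ≈ 17.246
Lower limit = 117 − 17.246 ≈ 99.754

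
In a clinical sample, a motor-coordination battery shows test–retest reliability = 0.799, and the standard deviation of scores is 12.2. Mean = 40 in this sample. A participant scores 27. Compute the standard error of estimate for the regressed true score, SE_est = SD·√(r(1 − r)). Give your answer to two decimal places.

SE_est = SD · √(r(1 − r)) = 12.200 · √0.161 ≃ 12.200 · 0.401 ≃ 4.889

4.89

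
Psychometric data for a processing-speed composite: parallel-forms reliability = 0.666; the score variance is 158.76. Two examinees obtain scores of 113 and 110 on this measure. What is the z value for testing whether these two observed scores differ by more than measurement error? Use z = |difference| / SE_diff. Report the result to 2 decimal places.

SD = √158.76 = 12.600
SEM = 12.600 · √(1 − 0.666) = 12.600 · √0.334 ≈ 12.600 · 0.578 ≈ 7.282
Standard error of the difference = 7.282·√2 ≈ 10.298
z = 3 / 10.298 ≈ 0.291

0.29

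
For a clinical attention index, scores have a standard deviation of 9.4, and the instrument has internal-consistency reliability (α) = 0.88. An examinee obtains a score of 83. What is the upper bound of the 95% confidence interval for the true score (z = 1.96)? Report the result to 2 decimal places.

89.38

SEM = 9.4000×√(1 − 0.8800) ≈ 3.2563
Half-width = 1.96×3.2563 ≈ 6.3823
Upper bound: 83 + 6.3823 = 89.3823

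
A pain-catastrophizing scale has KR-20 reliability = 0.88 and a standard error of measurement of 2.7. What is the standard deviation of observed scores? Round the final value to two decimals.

7.79

SD = SEM / √(1 − r) = 2.7 / √0.1200 ≃ 2.7 / 0.3464 ≃ 7.7942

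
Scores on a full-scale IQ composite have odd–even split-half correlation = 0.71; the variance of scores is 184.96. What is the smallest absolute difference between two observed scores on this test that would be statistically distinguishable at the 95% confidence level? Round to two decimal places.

SD = √184.96 = 13.6000
Full-length reliability (Spearman-Brown) = 2(0.71)/(1+0.71) ≈ 0.8304
SEM = 13.6000·√(1 − 0.8304) ≈ 5.6007
SE_diff = SEM · √2 ≈ 5.6007 · 1.4142 ≈ 7.9205
Smallest detectable difference = 1.96·7.9205 ≈ 15.5243

15.52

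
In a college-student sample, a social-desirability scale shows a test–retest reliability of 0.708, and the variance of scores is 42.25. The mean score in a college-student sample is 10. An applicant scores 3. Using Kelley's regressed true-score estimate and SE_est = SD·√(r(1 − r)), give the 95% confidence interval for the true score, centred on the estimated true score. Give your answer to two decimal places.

[-0.75, 10.84]

SD = √42.25 ≈ 6.500
T̂ = r·X + (1 − r)·M = 0.708×3 + 0.292×10 = 2.124 + 2.920 ≈ 5.044
SE_est = SD × √(r(1 − r)) = 6.500 × √0.207 ≈ 6.500 × 0.455 ≈ 2.955
CI = 5.044 ± 1.96 × 2.955 → [-0.749, 10.837]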